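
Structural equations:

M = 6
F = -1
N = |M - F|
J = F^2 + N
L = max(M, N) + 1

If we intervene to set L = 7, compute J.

8

The intervention breaks the incoming arrows to L: L = max(M, N) + 1 no longer applies, and L = 7.
Since J is not a descendant of the intervened variable, it is unaffected.
N = |M - F|  [with M=6, F=-1]  = 7
J = F^2 + N  [with F=-1, N=7]  = 8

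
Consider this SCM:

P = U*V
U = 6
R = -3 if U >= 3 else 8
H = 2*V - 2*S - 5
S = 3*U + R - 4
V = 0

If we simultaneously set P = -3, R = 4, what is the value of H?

Under do(P = -3, R = 4), each intervened variable's structural equation is replaced by its fixed value.
S = 3*U + R - 4  [with U=6, R=4]  = 18
H = 2*V - 2*S - 5  [with V=0, S=18]  = -41

-41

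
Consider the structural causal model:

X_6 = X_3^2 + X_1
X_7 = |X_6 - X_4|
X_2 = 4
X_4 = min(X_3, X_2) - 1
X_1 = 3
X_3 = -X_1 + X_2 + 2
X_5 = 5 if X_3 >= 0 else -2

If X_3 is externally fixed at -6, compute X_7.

46

The intervention breaks the incoming arrows to X_3: X_3 = -X_1 + X_2 + 2 no longer applies, and X_3 = -6.
X_4 = min(X_3, X_2) - 1  [with X_3=-6, X_2=4]  = -7
X_6 = X_3^2 + X_1  [with X_3=-6, X_1=3]  = 39
X_7 = |X_6 - X_4|  [with X_6=39, X_4=-7]  = 46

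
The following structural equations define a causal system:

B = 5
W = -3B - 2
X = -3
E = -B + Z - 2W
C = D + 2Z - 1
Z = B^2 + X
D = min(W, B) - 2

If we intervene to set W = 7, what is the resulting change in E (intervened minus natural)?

The intervention breaks the incoming arrows to W: W = -3B - 2 no longer applies, and W = 7.
Z = B^2 + X  [with B=5, X=-3]  = 22
E = -B + Z - 2W  [with B=5, Z=22, W=7]  = 3
Without intervention: W = -3B - 2  [with B=5]  = -17; Z = B^2 + X  [with B=5, X=-3]  = 22; E = -B + Z - 2W  [with B=5, Z=22, W=-17]  = 51.
Change = 3 − 51 = -48.

-48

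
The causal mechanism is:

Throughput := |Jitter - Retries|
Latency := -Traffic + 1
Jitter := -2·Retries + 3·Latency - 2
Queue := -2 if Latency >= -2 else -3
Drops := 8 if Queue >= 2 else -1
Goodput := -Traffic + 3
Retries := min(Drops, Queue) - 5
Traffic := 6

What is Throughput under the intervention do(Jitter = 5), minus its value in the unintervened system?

6

Intervening sets Jitter = 5 and removes its equation (Jitter := -2·Retries + 3·Latency - 2).
Latency = -Traffic + 1  [with Traffic=6]  = -5
Queue = -2 if Latency >= -2 else -3  [with Latency=-5]  = -3
Drops = 8 if Queue >= 2 else -1  [with Queue=-3]  = -1
Retries = min(Drops, Queue) - 5  [with Drops=-1, Queue=-3]  = -8
Throughput = |Jitter - Retries|  [with Jitter=5, Retries=-8]  = 13
Without intervention: Latency = -Traffic + 1  [with Traffic=6]  = -5; Queue = -2 if Latency >= -2 else -3  [with Latency=-5]  = -3; Drops = 8 if Queue >= 2 else -1  [with Queue=-3]  = -1; Retries = min(Drops, Queue) - 5  [with Drops=-1, Queue=-3]  = -8; Jitter = -2·Retries + 3·Latency - 2  [with Retries=-8, Latency=-5]  = -1; Throughput = |Jitter - Retries|  [with Jitter=-1, Retries=-8]  = 7.
Change = 13 − 7 = 6.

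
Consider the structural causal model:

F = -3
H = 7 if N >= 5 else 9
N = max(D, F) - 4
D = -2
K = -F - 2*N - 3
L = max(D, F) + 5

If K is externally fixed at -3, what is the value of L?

The intervention breaks the incoming arrows to K: K = -F - 2*N - 3 no longer applies, and K = -3.
Since L is not a descendant of the intervened variable, it is unaffected.
L = max(D, F) + 5  [with D=-2, F=-3]  = 3

3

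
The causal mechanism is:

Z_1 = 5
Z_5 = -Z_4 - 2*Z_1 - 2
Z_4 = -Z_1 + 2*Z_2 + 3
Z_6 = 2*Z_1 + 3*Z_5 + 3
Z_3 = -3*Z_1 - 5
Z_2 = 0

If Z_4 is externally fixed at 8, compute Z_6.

-47

Under do(Z_4=8), the mechanism Z_4 = -Z_1 + 2*Z_2 + 3 is discarded; Z_4 is fixed at 8.
Z_5 = -Z_4 - 2*Z_1 - 2  [with Z_4=8, Z_1=5]  = -20
Z_6 = 2*Z_1 + 3*Z_5 + 3  [with Z_1=5, Z_5=-20]  = -47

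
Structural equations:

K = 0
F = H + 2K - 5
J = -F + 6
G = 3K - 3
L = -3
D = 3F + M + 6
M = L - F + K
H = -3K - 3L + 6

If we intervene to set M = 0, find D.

36

The intervention breaks the incoming arrows to M: M = L - F + K no longer applies, and M = 0.
H = -3K - 3L + 6  [with K=0, L=-3]  = 15
F = H + 2K - 5  [with H=15, K=0]  = 10
D = 3F + M + 6  [with F=10, M=0]  = 36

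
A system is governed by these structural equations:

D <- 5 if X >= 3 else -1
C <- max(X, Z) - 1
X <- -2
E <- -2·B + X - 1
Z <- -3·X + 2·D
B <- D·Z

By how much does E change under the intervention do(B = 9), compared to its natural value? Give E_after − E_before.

Intervening sets B = 9 and removes its equation (B <- D·Z).
E = -2·B + X - 1  [with B=9, X=-2]  = -21
Without intervention: D = 5 if X >= 3 else -1  [with X=-2]  = -1; Z = -3·X + 2·D  [with X=-2, D=-1]  = 4; B = D·Z  [with D=-1, Z=4]  = -4; E = -2·B + X - 1  [with B=-4, X=-2]  = 5.
Change = -21 − 5 = -26.

-26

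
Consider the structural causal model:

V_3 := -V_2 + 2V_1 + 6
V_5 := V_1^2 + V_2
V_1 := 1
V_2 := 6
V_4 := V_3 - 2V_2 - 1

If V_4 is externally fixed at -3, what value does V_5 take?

Intervening sets V_4 = -3 and removes its equation (V_4 := V_3 - 2V_2 - 1).
No directed path runs from V_4 to V_5, so V_5 keeps its natural value.
V_5 = V_1^2 + V_2  [with V_1=1, V_2=6]  = 7

7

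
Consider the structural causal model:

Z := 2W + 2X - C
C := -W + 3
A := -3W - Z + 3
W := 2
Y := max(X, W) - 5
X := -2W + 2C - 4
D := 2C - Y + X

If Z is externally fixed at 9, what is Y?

-3

The intervention breaks the incoming arrows to Z: Z := 2W + 2X - C no longer applies, and Z = 9.
Since Y is not a descendant of the intervened variable, it is unaffected.
C = -W + 3  [with W=2]  = 1
X = -2W + 2C - 4  [with W=2, C=1]  = -6
Y = max(X, W) - 5  [with X=-6, W=2]  = -3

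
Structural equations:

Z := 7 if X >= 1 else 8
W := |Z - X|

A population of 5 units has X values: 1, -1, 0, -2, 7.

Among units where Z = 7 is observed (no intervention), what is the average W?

Conditioning on Z=7 selects the 2 unit(s) with X ∈ {1, 7}. Their W values: 6, 0. Mean = 3.

3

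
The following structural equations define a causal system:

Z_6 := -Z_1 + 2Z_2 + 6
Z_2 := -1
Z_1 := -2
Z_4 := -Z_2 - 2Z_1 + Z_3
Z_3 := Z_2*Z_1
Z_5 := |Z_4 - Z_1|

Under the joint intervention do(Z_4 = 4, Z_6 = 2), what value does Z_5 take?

6

Setting Z_4 = 4, Z_6 = 2 by intervention discards those variables' equations.
Z_5 = |Z_4 - Z_1|  [with Z_4=4, Z_1=-2]  = 6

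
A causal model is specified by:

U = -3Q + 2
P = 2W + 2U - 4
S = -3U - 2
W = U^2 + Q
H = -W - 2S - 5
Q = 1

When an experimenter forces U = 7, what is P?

110

Under do(U=7), the mechanism U = -3Q + 2 is discarded; U is fixed at 7.
W = U^2 + Q  [with U=7, Q=1]  = 50
P = 2W + 2U - 4  [with W=50, U=7]  = 110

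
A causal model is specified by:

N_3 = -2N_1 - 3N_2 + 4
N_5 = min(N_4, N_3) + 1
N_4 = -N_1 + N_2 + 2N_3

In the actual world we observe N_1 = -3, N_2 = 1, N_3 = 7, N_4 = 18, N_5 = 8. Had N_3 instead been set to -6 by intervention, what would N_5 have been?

do(N_3=-6) replaces the equation N_3 = -2N_1 - 3N_2 + 4 with the constant N_3 = -6.
N_4 = -N_1 + N_2 + 2N_3  [with N_1=-3, N_2=1, N_3=-6]  = -8
N_5 = min(N_4, N_3) + 1  [with N_4=-8, N_3=-6]  = -7

-7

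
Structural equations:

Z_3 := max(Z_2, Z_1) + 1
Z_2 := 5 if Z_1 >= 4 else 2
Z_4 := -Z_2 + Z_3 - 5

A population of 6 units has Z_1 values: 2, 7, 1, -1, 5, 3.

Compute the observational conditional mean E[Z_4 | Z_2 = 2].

-3.75

Observing Z_2=2 restricts to units where Z_2's equation naturally yields 2: Z_1 ∈ {2, 1, -1, 3}. In that subpopulation Z_4 = -4, -4, -4, -3, mean -3.75.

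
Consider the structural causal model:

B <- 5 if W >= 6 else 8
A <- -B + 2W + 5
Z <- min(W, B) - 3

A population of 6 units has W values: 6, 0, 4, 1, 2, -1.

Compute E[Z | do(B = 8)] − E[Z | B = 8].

The intervention sets B=8 in all 6 units regardless of W. Recomputing Z per unit gives 3, -3, 1, -2, -1, -4; average -1.
Conditioning on B=8 selects the 5 unit(s) with W ∈ {0, 4, 1, 2, -1}. Their Z values: -3, 1, -2, -1, -4. Mean = -1.8.
Difference = -1 − (-1.8) = 0.8.

0.8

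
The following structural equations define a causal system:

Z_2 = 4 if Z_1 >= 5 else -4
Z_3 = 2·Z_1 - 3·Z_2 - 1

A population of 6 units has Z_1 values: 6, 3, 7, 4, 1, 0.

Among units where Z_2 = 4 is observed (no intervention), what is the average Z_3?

E[Z_3|Z_2=4] averages over only the 2 units with Z_2=4 (Z_1 = 6, 7): Z_3 = -1, 1, mean 0.

0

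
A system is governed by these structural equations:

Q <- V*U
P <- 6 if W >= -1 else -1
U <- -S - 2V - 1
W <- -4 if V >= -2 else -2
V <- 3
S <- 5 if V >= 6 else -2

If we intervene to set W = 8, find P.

Under do(W=8), the mechanism W <- -4 if V >= -2 else -2 is discarded; W is fixed at 8.
P = 6 if W >= -1 else -1  [with W=8]  = 6

6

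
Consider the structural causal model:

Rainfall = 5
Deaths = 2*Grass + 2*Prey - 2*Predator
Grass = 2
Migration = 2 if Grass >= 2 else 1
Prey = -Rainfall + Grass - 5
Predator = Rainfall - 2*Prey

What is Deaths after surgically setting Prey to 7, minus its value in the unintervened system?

do(Prey=7) replaces the equation Prey = -Rainfall + Grass - 5 with the constant Prey = 7.
Predator = Rainfall - 2*Prey  [with Rainfall=5, Prey=7]  = -9
Deaths = 2*Grass + 2*Prey - 2*Predator  [with Grass=2, Prey=7, Predator=-9]  = 36
Without intervention: Prey = -Rainfall + Grass - 5  [with Rainfall=5, Grass=2]  = -8; Predator = Rainfall - 2*Prey  [with Rainfall=5, Prey=-8]  = 21; Deaths = 2*Grass + 2*Prey - 2*Predator  [with Grass=2, Prey=-8, Predator=21]  = -54.
Change = 36 − (-54) = 90.

90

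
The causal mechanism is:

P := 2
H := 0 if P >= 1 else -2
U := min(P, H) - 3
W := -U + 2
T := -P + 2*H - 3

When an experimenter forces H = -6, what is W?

Under do(H=-6), the mechanism H := 0 if P >= 1 else -2 is discarded; H is fixed at -6.
U = min(P, H) - 3  [with P=2, H=-6]  = -9
W = -U + 2  [with U=-9]  = 11

11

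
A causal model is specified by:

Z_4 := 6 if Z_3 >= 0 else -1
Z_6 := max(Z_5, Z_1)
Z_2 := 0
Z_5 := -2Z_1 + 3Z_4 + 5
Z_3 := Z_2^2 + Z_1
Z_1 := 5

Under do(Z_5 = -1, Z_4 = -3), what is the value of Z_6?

Setting Z_5 = -1, Z_4 = -3 by intervention discards those variables' equations.
Z_6 = max(Z_5, Z_1)  [with Z_5=-1, Z_1=5]  = 5

5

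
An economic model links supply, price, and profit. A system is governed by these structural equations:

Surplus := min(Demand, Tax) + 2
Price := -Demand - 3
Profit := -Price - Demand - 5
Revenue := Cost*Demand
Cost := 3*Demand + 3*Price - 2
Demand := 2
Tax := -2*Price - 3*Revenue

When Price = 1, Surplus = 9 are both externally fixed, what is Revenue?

Under do(Price = 1, Surplus = 9), each intervened variable's structural equation is replaced by its fixed value.
Cost = 3*Demand + 3*Price - 2  [with Demand=2, Price=1]  = 7
Revenue = Cost*Demand  [with Cost=7, Demand=2]  = 14

14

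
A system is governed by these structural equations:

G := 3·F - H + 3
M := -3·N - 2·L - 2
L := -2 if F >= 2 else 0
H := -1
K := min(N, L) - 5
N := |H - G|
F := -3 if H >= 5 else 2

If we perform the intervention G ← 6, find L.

-2

The intervention breaks the incoming arrows to G: G := 3·F - H + 3 no longer applies, and G = 6.
L is not downstream of the intervention, so its value is determined by the original equations.
F = -3 if H >= 5 else 2  [with H=-1]  = 2
L = -2 if F >= 2 else 0  [with F=2]  = -2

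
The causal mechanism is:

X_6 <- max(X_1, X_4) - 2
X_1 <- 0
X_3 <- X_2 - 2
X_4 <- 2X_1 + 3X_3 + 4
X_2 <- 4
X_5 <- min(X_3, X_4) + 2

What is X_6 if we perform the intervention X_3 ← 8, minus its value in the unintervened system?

18

The intervention breaks the incoming arrows to X_3: X_3 <- X_2 - 2 no longer applies, and X_3 = 8.
X_4 = 2X_1 + 3X_3 + 4  [with X_1=0, X_3=8]  = 28
X_6 = max(X_1, X_4) - 2  [with X_1=0, X_4=28]  = 26
Without intervention: X_3 = X_2 - 2  [with X_2=4]  = 2; X_4 = 2X_1 + 3X_3 + 4  [with X_1=0, X_3=2]  = 10; X_6 = max(X_1, X_4) - 2  [with X_1=0, X_4=10]  = 8.
Change = 26 − 8 = 18.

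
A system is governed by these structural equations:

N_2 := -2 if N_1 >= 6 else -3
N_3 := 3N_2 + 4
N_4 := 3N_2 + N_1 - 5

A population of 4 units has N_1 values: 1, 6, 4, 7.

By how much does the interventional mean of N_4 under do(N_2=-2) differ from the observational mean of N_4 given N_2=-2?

The intervention sets N_2=-2 in all 4 units regardless of N_1. Recomputing N_4 per unit gives -10, -5, -7, -4; average -6.5.
E[N_4|N_2=-2] averages over only the 2 units with N_2=-2 (N_1 = 6, 7): N_4 = -5, -4, mean -4.5.
Difference = -6.5 − (-4.5) = -2.

-2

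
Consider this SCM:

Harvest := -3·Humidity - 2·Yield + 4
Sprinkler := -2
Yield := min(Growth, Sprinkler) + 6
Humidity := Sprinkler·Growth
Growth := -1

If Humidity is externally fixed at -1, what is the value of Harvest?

do(Humidity=-1) replaces the equation Humidity := Sprinkler·Growth with the constant Humidity = -1.
Yield = min(Growth, Sprinkler) + 6  [with Growth=-1, Sprinkler=-2]  = 4
Harvest = -3·Humidity - 2·Yield + 4  [with Humidity=-1, Yield=4]  = -1

-1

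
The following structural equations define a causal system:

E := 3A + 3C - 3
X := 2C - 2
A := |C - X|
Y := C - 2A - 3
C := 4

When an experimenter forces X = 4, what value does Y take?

1

Under do(X=4), the mechanism X := 2C - 2 is discarded; X is fixed at 4.
A = |C - X|  [with C=4, X=4]  = 0
Y = C - 2A - 3  [with C=4, A=0]  = 1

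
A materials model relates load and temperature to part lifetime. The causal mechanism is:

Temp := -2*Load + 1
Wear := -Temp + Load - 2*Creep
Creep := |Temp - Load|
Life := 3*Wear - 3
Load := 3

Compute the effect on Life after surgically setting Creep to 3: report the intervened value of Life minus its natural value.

30

do(Creep=3) replaces the equation Creep := |Temp - Load| with the constant Creep = 3.
Temp = -2*Load + 1  [with Load=3]  = -5
Wear = -Temp + Load - 2*Creep  [with Temp=-5, Load=3, Creep=3]  = 2
Life = 3*Wear - 3  [with Wear=2]  = 3
Without intervention: Temp = -2*Load + 1  [with Load=3]  = -5; Creep = |Temp - Load|  [with Temp=-5, Load=3]  = 8; Wear = -Temp + Load - 2*Creep  [with Temp=-5, Load=3, Creep=8]  = -8; Life = 3*Wear - 3  [with Wear=-8]  = -27.
Change = 3 − (-27) = 30.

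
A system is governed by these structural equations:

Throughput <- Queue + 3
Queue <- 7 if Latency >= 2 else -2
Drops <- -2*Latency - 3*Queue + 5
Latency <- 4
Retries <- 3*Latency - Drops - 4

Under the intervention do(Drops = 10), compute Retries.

-2

The intervention breaks the incoming arrows to Drops: Drops <- -2*Latency - 3*Queue + 5 no longer applies, and Drops = 10.
Retries = 3*Latency - Drops - 4  [with Latency=4, Drops=10]  = -2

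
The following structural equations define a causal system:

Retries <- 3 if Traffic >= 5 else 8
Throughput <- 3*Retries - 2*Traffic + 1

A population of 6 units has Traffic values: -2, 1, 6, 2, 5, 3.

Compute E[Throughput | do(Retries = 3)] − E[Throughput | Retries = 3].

Every unit gets Retries=3 under the intervention. Throughput values become 14, 8, -2, 6, 0, 4; E[Throughput|do(Retries=3)] = 5.
E[Throughput|Retries=3] averages over only the 2 units with Retries=3 (Traffic = 6, 5): Throughput = -2, 0, mean -1.
Difference = 5 − (-1) = 6.

6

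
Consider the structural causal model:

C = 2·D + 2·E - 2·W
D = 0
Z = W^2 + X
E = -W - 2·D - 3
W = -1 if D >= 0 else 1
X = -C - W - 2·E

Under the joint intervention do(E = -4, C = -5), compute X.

Setting E = -4, C = -5 by intervention discards those variables' equations.
W = -1 if D >= 0 else 1  [with D=0]  = -1
X = -C - W - 2·E  [with C=-5, W=-1, E=-4]  = 14

14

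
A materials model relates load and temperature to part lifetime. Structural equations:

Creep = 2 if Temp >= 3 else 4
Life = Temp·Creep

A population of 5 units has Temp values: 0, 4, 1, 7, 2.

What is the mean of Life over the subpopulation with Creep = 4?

E[Life|Creep=4] averages over only the 3 units with Creep=4 (Temp = 0, 1, 2): Life = 0, 4, 8, mean 4.

4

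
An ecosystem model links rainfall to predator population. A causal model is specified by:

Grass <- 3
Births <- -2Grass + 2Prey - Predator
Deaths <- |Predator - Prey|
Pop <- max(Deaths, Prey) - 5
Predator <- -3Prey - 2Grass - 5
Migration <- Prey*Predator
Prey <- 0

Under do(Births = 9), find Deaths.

11

Intervening sets Births = 9 and removes its equation (Births <- -2Grass + 2Prey - Predator).
No directed path runs from Births to Deaths, so Deaths keeps its natural value.
Predator = -3Prey - 2Grass - 5  [with Prey=0, Grass=3]  = -11
Deaths = |Predator - Prey|  [with Predator=-11, Prey=0]  = 11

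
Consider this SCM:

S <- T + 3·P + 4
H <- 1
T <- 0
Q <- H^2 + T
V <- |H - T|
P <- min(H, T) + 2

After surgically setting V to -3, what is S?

The intervention breaks the incoming arrows to V: V <- |H - T| no longer applies, and V = -3.
Since S is not a descendant of the intervened variable, it is unaffected.
P = min(H, T) + 2  [with H=1, T=0]  = 2
S = T + 3·P + 4  [with T=0, P=2]  = 10

10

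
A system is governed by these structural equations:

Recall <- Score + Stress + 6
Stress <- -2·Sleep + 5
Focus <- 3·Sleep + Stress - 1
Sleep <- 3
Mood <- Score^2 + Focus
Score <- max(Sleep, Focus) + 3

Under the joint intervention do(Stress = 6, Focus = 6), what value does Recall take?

21

Under do(Stress = 6, Focus = 6), each intervened variable's structural equation is replaced by its fixed value.
Score = max(Sleep, Focus) + 3  [with Sleep=3, Focus=6]  = 9
Recall = Score + Stress + 6  [with Score=9, Stress=6]  = 21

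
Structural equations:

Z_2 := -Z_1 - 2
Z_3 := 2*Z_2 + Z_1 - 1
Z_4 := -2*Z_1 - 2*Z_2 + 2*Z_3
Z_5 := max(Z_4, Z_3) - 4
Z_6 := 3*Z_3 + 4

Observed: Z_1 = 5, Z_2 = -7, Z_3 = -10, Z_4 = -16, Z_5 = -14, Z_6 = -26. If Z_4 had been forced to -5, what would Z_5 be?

-9

Intervening sets Z_4 = -5 and removes its equation (Z_4 := -2*Z_1 - 2*Z_2 + 2*Z_3).
Z_2 = -Z_1 - 2  [with Z_1=5]  = -7
Z_3 = 2*Z_2 + Z_1 - 1  [with Z_2=-7, Z_1=5]  = -10
Z_5 = max(Z_4, Z_3) - 4  [with Z_4=-5, Z_3=-10]  = -9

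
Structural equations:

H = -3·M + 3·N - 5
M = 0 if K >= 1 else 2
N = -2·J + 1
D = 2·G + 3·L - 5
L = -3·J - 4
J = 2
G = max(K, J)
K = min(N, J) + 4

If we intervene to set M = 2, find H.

-20

do(M=2) replaces the equation M = 0 if K >= 1 else 2 with the constant M = 2.
N = -2·J + 1  [with J=2]  = -3
H = -3·M + 3·N - 5  [with M=2, N=-3]  = -20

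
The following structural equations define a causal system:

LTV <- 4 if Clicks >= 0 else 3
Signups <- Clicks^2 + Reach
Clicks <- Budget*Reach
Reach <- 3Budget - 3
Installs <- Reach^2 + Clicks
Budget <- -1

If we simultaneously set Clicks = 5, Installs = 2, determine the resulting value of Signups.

19

Setting Clicks = 5, Installs = 2 by intervention discards those variables' equations.
Reach = 3Budget - 3  [with Budget=-1]  = -6
Signups = Clicks^2 + Reach  [with Clicks=5, Reach=-6]  = 19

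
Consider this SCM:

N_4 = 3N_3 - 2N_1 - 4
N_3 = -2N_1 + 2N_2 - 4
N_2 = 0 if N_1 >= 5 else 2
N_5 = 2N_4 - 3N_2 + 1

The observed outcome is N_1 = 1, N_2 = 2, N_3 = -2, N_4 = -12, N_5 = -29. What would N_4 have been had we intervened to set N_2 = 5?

Under do(N_2=5), the mechanism N_2 = 0 if N_1 >= 5 else 2 is discarded; N_2 is fixed at 5.
N_3 = -2N_1 + 2N_2 - 4  [with N_1=1, N_2=5]  = 4
N_4 = 3N_3 - 2N_1 - 4  [with N_3=4, N_1=1]  = 6

6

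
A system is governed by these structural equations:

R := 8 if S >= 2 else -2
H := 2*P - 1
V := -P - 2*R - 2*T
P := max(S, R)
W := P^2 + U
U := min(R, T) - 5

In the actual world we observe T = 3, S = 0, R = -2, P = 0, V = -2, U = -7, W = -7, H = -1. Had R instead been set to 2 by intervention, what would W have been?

The intervention breaks the incoming arrows to R: R := 8 if S >= 2 else -2 no longer applies, and R = 2.
P = max(S, R)  [with S=0, R=2]  = 2
U = min(R, T) - 5  [with R=2, T=3]  = -3
W = P^2 + U  [with P=2, U=-3]  = 1

1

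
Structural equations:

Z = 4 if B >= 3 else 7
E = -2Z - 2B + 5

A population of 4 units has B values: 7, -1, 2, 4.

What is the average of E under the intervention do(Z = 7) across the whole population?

Under do(Z=7), Z's equation is replaced by Z=7 for every unit. Per-unit E: -23, -7, -13, -17. Mean = -15.

-15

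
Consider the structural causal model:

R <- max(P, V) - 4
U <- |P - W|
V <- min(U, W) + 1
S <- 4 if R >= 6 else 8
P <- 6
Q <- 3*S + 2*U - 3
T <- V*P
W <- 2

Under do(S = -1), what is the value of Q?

2

Intervening sets S = -1 and removes its equation (S <- 4 if R >= 6 else 8).
U = |P - W|  [with P=6, W=2]  = 4
Q = 3*S + 2*U - 3  [with S=-1, U=4]  = 2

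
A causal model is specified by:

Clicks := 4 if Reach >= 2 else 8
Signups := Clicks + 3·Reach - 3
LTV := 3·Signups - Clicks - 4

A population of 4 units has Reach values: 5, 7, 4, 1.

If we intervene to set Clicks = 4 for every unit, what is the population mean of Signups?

13.75

The intervention sets Clicks=4 in all 4 units regardless of Reach. Recomputing Signups per unit gives 16, 22, 13, 4; average 13.75.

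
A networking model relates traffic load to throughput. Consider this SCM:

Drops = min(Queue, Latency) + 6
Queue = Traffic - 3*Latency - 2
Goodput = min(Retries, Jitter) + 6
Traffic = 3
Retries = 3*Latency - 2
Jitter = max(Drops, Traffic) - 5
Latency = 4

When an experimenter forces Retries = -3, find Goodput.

Under do(Retries=-3), the mechanism Retries = 3*Latency - 2 is discarded; Retries is fixed at -3.
Queue = Traffic - 3*Latency - 2  [with Traffic=3, Latency=4]  = -11
Drops = min(Queue, Latency) + 6  [with Queue=-11, Latency=4]  = -5
Jitter = max(Drops, Traffic) - 5  [with Drops=-5, Traffic=3]  = -2
Goodput = min(Retries, Jitter) + 6  [with Retries=-3, Jitter=-2]  = 3

3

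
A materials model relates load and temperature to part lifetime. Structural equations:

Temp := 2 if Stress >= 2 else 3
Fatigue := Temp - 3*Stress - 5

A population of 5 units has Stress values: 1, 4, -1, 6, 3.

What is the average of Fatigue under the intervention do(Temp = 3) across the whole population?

-9.8

Under do(Temp=3), Temp's equation is replaced by Temp=3 for every unit. Per-unit Fatigue: -5, -14, 1, -20, -11. Mean = -9.8.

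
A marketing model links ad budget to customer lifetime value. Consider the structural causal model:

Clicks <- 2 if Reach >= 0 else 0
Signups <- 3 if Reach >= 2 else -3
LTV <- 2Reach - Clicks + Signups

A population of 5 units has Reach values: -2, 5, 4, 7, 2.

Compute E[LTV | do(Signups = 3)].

7.8

Every unit gets Signups=3 under the intervention. LTV values become -1, 11, 9, 15, 5; E[LTV|do(Signups=3)] = 7.8.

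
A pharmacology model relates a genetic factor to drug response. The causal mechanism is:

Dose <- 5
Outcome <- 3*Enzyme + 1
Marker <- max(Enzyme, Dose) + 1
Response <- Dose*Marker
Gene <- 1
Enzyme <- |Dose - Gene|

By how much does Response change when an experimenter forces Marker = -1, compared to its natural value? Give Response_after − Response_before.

-35

Intervening sets Marker = -1 and removes its equation (Marker <- max(Enzyme, Dose) + 1).
Response = Dose*Marker  [with Dose=5, Marker=-1]  = -5
Without intervention: Enzyme = |Dose - Gene|  [with Dose=5, Gene=1]  = 4; Marker = max(Enzyme, Dose) + 1  [with Enzyme=4, Dose=5]  = 6; Response = Dose*Marker  [with Dose=5, Marker=6]  = 30.
Change = -5 − 30 = -35.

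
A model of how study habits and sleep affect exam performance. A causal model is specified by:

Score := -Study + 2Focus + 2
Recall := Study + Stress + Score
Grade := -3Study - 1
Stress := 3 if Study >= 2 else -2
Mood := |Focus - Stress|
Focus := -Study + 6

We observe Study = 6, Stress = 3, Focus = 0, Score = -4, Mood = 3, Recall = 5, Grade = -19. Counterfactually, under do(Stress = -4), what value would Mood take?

do(Stress=-4) replaces the equation Stress := 3 if Study >= 2 else -2 with the constant Stress = -4.
Focus = -Study + 6  [with Study=6]  = 0
Mood = |Focus - Stress|  [with Focus=0, Stress=-4]  = 4

4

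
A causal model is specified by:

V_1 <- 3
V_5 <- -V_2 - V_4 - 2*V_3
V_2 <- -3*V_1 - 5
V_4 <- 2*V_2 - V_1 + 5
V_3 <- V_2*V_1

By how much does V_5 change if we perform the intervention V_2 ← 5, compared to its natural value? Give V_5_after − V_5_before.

do(V_2=5) replaces the equation V_2 <- -3*V_1 - 5 with the constant V_2 = 5.
V_3 = V_2*V_1  [with V_2=5, V_1=3]  = 15
V_4 = 2*V_2 - V_1 + 5  [with V_2=5, V_1=3]  = 12
V_5 = -V_2 - V_4 - 2*V_3  [with V_2=5, V_4=12, V_3=15]  = -47
Without intervention: V_2 = -3*V_1 - 5  [with V_1=3]  = -14; V_3 = V_2*V_1  [with V_2=-14, V_1=3]  = -42; V_4 = 2*V_2 - V_1 + 5  [with V_2=-14, V_1=3]  = -26; V_5 = -V_2 - V_4 - 2*V_3  [with V_2=-14, V_4=-26, V_3=-42]  = 124.
Change = -47 − 124 = -171.

-171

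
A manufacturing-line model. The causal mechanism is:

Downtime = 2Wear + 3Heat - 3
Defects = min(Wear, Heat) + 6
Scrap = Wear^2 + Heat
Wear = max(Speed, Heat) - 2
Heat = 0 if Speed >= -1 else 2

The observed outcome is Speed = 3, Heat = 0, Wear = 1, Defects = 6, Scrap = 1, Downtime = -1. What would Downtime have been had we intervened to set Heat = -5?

Under do(Heat=-5), the mechanism Heat = 0 if Speed >= -1 else 2 is discarded; Heat is fixed at -5.
Wear = max(Speed, Heat) - 2  [with Speed=3, Heat=-5]  = 1
Downtime = 2Wear + 3Heat - 3  [with Wear=1, Heat=-5]  = -16

-16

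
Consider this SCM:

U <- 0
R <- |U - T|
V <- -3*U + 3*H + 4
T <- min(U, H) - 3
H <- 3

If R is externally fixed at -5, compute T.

The intervention breaks the incoming arrows to R: R <- |U - T| no longer applies, and R = -5.
Since T is not a descendant of the intervened variable, it is unaffected.
T = min(U, H) - 3  [with U=0, H=3]  = -3

-3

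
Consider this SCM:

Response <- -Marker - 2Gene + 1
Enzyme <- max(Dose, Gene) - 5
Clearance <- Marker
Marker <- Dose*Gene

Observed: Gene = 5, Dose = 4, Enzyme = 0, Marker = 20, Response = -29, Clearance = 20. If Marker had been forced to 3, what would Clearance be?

Under do(Marker=3), the mechanism Marker <- Dose*Gene is discarded; Marker is fixed at 3.
Clearance = Marker  [with Marker=3]  = 3

3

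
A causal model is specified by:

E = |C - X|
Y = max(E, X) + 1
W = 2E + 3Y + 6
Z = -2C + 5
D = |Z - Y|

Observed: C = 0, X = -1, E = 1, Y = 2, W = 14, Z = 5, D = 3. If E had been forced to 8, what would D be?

The intervention breaks the incoming arrows to E: E = |C - X| no longer applies, and E = 8.
Y = max(E, X) + 1  [with E=8, X=-1]  = 9
Z = -2C + 5  [with C=0]  = 5
D = |Z - Y|  [with Z=5, Y=9]  = 4

4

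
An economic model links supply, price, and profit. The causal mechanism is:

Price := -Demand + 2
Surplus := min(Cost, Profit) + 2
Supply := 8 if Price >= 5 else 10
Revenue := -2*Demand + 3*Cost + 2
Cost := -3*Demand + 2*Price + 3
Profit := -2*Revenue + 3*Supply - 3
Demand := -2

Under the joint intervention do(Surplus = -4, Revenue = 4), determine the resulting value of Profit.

Setting Surplus = -4, Revenue = 4 by intervention discards those variables' equations.
Price = -Demand + 2  [with Demand=-2]  = 4
Supply = 8 if Price >= 5 else 10  [with Price=4]  = 10
Profit = -2*Revenue + 3*Supply - 3  [with Revenue=4, Supply=10]  = 19

19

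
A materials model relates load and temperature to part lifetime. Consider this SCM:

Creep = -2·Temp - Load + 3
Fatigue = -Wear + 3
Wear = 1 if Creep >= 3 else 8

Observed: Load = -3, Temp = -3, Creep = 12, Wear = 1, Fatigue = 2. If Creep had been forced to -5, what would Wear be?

8

The intervention breaks the incoming arrows to Creep: Creep = -2·Temp - Load + 3 no longer applies, and Creep = -5.
Wear = 1 if Creep >= 3 else 8  [with Creep=-5]  = 8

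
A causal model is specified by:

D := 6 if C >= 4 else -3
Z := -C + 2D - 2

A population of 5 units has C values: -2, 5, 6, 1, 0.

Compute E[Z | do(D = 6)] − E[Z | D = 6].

do(D=6) breaks D's dependence on C. With D=6 fixed, Z across the units is 12, 5, 4, 9, 10, mean 8.
E[Z|D=6] averages over only the 2 units with D=6 (C = 5, 6): Z = 5, 4, mean 4.5.
Difference = 8 − 4.5 = 3.5.

3.5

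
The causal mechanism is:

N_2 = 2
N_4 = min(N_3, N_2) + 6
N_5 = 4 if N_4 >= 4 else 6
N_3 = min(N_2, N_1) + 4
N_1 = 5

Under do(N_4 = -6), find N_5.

Intervening sets N_4 = -6 and removes its equation (N_4 = min(N_3, N_2) + 6).
N_5 = 4 if N_4 >= 4 else 6  [with N_4=-6]  = 6

6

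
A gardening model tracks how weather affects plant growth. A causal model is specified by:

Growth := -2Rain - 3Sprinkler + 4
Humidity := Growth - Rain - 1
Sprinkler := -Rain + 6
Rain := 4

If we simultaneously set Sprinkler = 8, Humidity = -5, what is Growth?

The joint intervention fixes Sprinkler = 8, Humidity = -5, removing each variable's own equation.
Growth = -2Rain - 3Sprinkler + 4  [with Rain=4, Sprinkler=8]  = -28

-28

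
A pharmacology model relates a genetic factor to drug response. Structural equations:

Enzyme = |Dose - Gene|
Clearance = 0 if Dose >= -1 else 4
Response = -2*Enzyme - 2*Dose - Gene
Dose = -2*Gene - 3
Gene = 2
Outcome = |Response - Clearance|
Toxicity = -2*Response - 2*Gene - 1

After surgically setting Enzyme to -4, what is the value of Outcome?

16

The intervention breaks the incoming arrows to Enzyme: Enzyme = |Dose - Gene| no longer applies, and Enzyme = -4.
Dose = -2*Gene - 3  [with Gene=2]  = -7
Response = -2*Enzyme - 2*Dose - Gene  [with Enzyme=-4, Dose=-7, Gene=2]  = 20
Clearance = 0 if Dose >= -1 else 4  [with Dose=-7]  = 4
Outcome = |Response - Clearance|  [with Response=20, Clearance=4]  = 16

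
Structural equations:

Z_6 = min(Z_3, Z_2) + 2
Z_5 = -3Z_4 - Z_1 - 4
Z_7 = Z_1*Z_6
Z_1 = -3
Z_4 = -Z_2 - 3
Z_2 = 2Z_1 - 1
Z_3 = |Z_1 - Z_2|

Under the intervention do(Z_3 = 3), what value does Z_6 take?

-5

The intervention breaks the incoming arrows to Z_3: Z_3 = |Z_1 - Z_2| no longer applies, and Z_3 = 3.
Z_2 = 2Z_1 - 1  [with Z_1=-3]  = -7
Z_6 = min(Z_3, Z_2) + 2  [with Z_3=3, Z_2=-7]  = -5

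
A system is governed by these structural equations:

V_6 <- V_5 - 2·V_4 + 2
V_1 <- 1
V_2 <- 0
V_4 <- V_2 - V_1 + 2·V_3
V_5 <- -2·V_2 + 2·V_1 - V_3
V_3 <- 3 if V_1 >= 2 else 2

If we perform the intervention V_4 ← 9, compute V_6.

Under do(V_4=9), the mechanism V_4 <- V_2 - V_1 + 2·V_3 is discarded; V_4 is fixed at 9.
V_3 = 3 if V_1 >= 2 else 2  [with V_1=1]  = 2
V_5 = -2·V_2 + 2·V_1 - V_3  [with V_2=0, V_1=1, V_3=2]  = 0
V_6 = V_5 - 2·V_4 + 2  [with V_5=0, V_4=9]  = -16

-16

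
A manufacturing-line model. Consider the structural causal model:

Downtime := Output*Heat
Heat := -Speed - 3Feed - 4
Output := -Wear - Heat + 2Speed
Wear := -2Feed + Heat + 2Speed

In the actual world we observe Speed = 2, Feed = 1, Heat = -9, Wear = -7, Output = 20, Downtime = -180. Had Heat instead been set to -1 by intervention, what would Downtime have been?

-4

The intervention breaks the incoming arrows to Heat: Heat := -Speed - 3Feed - 4 no longer applies, and Heat = -1.
Wear = -2Feed + Heat + 2Speed  [with Feed=1, Heat=-1, Speed=2]  = 1
Output = -Wear - Heat + 2Speed  [with Wear=1, Heat=-1, Speed=2]  = 4
Downtime = Output*Heat  [with Output=4, Heat=-1]  = -4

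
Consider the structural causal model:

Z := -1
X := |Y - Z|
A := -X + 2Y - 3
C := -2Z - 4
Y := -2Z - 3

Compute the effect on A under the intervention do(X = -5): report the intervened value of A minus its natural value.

The intervention breaks the incoming arrows to X: X := |Y - Z| no longer applies, and X = -5.
Y = -2Z - 3  [with Z=-1]  = -1
A = -X + 2Y - 3  [with X=-5, Y=-1]  = 0
Without intervention: Y = -2Z - 3  [with Z=-1]  = -1; X = |Y - Z|  [with Y=-1, Z=-1]  = 0; A = -X + 2Y - 3  [with X=0, Y=-1]  = -5.
Change = 0 − (-5) = 5.

5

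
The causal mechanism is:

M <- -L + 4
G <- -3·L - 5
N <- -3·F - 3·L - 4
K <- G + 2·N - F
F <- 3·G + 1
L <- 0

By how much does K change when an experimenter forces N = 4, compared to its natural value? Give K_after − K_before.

-68

Intervening sets N = 4 and removes its equation (N <- -3·F - 3·L - 4).
G = -3·L - 5  [with L=0]  = -5
F = 3·G + 1  [with G=-5]  = -14
K = G + 2·N - F  [with G=-5, N=4, F=-14]  = 17
Without intervention: G = -3·L - 5  [with L=0]  = -5; F = 3·G + 1  [with G=-5]  = -14; N = -3·F - 3·L - 4  [with F=-14, L=0]  = 38; K = G + 2·N - F  [with G=-5, N=38, F=-14]  = 85.
Change = 17 − 85 = -68.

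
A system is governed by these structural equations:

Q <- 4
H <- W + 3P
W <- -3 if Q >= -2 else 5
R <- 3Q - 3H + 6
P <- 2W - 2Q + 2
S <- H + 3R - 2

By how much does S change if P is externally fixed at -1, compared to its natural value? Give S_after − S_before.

-264

The intervention breaks the incoming arrows to P: P <- 2W - 2Q + 2 no longer applies, and P = -1.
W = -3 if Q >= -2 else 5  [with Q=4]  = -3
H = W + 3P  [with W=-3, P=-1]  = -6
R = 3Q - 3H + 6  [with Q=4, H=-6]  = 36
S = H + 3R - 2  [with H=-6, R=36]  = 100
Without intervention: W = -3 if Q >= -2 else 5  [with Q=4]  = -3; P = 2W - 2Q + 2  [with W=-3, Q=4]  = -12; H = W + 3P  [with W=-3, P=-12]  = -39; R = 3Q - 3H + 6  [with Q=4, H=-39]  = 135; S = H + 3R - 2  [with H=-39, R=135]  = 364.
Change = 100 − 364 = -264.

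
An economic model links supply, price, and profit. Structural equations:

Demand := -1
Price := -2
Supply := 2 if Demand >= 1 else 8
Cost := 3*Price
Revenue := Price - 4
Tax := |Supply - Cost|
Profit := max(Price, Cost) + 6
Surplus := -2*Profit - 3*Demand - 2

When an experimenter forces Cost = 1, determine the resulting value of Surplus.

-13

do(Cost=1) replaces the equation Cost := 3*Price with the constant Cost = 1.
Profit = max(Price, Cost) + 6  [with Price=-2, Cost=1]  = 7
Surplus = -2*Profit - 3*Demand - 2  [with Profit=7, Demand=-1]  = -13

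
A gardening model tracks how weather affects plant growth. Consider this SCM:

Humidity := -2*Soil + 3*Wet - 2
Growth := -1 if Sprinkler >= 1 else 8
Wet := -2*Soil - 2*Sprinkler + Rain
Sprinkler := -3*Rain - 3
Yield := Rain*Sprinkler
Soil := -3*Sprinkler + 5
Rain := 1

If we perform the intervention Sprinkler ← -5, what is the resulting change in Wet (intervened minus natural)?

Under do(Sprinkler=-5), the mechanism Sprinkler := -3*Rain - 3 is discarded; Sprinkler is fixed at -5.
Soil = -3*Sprinkler + 5  [with Sprinkler=-5]  = 20
Wet = -2*Soil - 2*Sprinkler + Rain  [with Soil=20, Sprinkler=-5, Rain=1]  = -29
Without intervention: Sprinkler = -3*Rain - 3  [with Rain=1]  = -6; Soil = -3*Sprinkler + 5  [with Sprinkler=-6]  = 23; Wet = -2*Soil - 2*Sprinkler + Rain  [with Soil=23, Sprinkler=-6, Rain=1]  = -33.
Change = -29 − (-33) = 4.

4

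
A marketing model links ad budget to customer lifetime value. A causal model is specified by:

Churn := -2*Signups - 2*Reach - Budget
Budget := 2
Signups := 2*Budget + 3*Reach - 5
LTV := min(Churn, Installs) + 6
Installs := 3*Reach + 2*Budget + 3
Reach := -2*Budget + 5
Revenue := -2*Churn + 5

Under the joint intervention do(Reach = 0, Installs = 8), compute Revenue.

5

Under do(Reach = 0, Installs = 8), each intervened variable's structural equation is replaced by its fixed value.
Signups = 2*Budget + 3*Reach - 5  [with Budget=2, Reach=0]  = -1
Churn = -2*Signups - 2*Reach - Budget  [with Signups=-1, Reach=0, Budget=2]  = 0
Revenue = -2*Churn + 5  [with Churn=0]  = 5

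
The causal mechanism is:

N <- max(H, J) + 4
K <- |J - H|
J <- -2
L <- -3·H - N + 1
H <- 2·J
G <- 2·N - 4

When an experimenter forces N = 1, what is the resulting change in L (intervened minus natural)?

The intervention breaks the incoming arrows to N: N <- max(H, J) + 4 no longer applies, and N = 1.
H = 2·J  [with J=-2]  = -4
L = -3·H - N + 1  [with H=-4, N=1]  = 12
Without intervention: H = 2·J  [with J=-2]  = -4; N = max(H, J) + 4  [with H=-4, J=-2]  = 2; L = -3·H - N + 1  [with H=-4, N=2]  = 11.
Change = 12 − 11 = 1.

1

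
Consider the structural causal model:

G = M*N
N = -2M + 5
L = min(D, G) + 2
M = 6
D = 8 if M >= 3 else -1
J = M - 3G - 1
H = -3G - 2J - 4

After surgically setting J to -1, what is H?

124

Intervening sets J = -1 and removes its equation (J = M - 3G - 1).
N = -2M + 5  [with M=6]  = -7
G = M*N  [with M=6, N=-7]  = -42
H = -3G - 2J - 4  [with G=-42, J=-1]  = 124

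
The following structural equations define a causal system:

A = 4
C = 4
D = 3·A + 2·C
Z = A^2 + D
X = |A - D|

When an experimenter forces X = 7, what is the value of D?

20

do(X=7) replaces the equation X = |A - D| with the constant X = 7.
D is not downstream of the intervention, so its value is determined by the original equations.
D = 3·A + 2·C  [with A=4, C=4]  = 20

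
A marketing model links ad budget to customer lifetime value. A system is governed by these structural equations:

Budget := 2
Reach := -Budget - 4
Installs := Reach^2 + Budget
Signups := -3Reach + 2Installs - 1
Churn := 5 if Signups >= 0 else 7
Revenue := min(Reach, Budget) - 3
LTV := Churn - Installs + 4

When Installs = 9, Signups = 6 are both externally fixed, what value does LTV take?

Under do(Installs = 9, Signups = 6), each intervened variable's structural equation is replaced by its fixed value.
Churn = 5 if Signups >= 0 else 7  [with Signups=6]  = 5
LTV = Churn - Installs + 4  [with Churn=5, Installs=9]  = 0

0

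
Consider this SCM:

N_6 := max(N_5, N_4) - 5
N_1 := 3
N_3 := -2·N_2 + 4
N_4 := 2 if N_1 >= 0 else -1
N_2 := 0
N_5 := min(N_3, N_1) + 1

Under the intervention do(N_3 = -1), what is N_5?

do(N_3=-1) replaces the equation N_3 := -2·N_2 + 4 with the constant N_3 = -1.
N_5 = min(N_3, N_1) + 1  [with N_3=-1, N_1=3]  = 0

0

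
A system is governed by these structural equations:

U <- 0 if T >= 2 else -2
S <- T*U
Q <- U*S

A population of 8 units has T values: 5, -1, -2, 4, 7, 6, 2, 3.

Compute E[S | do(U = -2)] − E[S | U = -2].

The intervention sets U=-2 in all 8 units regardless of T. Recomputing S per unit gives -10, 2, 4, -8, -14, -12, -4, -6; average -6.
Observing U=-2 restricts to units where U's equation naturally yields -2: T ∈ {-1, -2}. In that subpopulation S = 2, 4, mean 3.
Difference = -6 − 3 = -9.

-9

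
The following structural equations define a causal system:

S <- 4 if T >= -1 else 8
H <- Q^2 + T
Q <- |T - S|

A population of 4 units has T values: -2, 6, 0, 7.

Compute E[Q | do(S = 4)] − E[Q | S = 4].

0.75

The intervention sets S=4 in all 4 units regardless of T. Recomputing Q per unit gives 6, 2, 4, 3; average 3.75.
Conditioning on S=4 selects the 3 unit(s) with T ∈ {6, 0, 7}. Their Q values: 2, 4, 3. Mean = 3.
Difference = 3.75 − 3 = 0.75.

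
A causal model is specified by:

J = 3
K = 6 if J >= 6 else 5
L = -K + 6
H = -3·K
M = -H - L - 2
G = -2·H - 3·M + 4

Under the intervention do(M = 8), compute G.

The intervention breaks the incoming arrows to M: M = -H - L - 2 no longer applies, and M = 8.
K = 6 if J >= 6 else 5  [with J=3]  = 5
H = -3·K  [with K=5]  = -15
G = -2·H - 3·M + 4  [with H=-15, M=8]  = 10

10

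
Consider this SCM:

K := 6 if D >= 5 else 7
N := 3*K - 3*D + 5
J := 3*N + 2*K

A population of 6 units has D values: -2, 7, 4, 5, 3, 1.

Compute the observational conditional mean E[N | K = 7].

Observing K=7 restricts to units where K's equation naturally yields 7: D ∈ {-2, 4, 3, 1}. In that subpopulation N = 32, 14, 17, 23, mean 21.5.

21.5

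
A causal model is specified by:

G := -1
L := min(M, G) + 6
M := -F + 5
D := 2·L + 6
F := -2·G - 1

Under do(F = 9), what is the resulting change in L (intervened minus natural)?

-3

Under do(F=9), the mechanism F := -2·G - 1 is discarded; F is fixed at 9.
M = -F + 5  [with F=9]  = -4
L = min(M, G) + 6  [with M=-4, G=-1]  = 2
Without intervention: F = -2·G - 1  [with G=-1]  = 1; M = -F + 5  [with F=1]  = 4; L = min(M, G) + 6  [with M=4, G=-1]  = 5.
Change = 2 − 5 = -3.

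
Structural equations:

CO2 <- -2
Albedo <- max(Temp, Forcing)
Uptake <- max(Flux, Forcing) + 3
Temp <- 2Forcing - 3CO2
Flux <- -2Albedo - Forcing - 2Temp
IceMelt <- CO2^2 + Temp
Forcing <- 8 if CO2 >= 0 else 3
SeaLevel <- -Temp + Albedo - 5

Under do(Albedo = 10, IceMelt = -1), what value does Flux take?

Setting Albedo = 10, IceMelt = -1 by intervention discards those variables' equations.
Forcing = 8 if CO2 >= 0 else 3  [with CO2=-2]  = 3
Temp = 2Forcing - 3CO2  [with Forcing=3, CO2=-2]  = 12
Flux = -2Albedo - Forcing - 2Temp  [with Albedo=10, Forcing=3, Temp=12]  = -47

-47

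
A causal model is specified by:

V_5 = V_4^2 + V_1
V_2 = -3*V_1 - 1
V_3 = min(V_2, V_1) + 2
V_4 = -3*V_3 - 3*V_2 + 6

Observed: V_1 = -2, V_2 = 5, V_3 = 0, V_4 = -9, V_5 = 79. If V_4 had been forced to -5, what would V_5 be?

Intervening sets V_4 = -5 and removes its equation (V_4 = -3*V_3 - 3*V_2 + 6).
V_5 = V_4^2 + V_1  [with V_4=-5, V_1=-2]  = 23

23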